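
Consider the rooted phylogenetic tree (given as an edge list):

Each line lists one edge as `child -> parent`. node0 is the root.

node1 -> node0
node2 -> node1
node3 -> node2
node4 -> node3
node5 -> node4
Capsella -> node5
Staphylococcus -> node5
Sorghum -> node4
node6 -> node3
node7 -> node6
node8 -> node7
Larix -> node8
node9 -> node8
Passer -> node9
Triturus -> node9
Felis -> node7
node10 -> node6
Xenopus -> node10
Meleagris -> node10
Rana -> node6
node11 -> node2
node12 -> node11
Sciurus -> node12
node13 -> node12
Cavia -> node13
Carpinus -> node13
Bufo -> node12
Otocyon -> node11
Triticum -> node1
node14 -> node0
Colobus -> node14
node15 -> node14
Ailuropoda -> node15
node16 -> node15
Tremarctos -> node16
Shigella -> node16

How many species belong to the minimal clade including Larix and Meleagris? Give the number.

The MRCA of Larix and Meleagris is the node subtending (((Larix,(Passer,Triturus)),Felis),(Xenopus,Meleagris),Rana).
That clade contains 7 terminal taxa: Felis, Larix, Meleagris, Passer, Rana, Triturus, Xenopus.

7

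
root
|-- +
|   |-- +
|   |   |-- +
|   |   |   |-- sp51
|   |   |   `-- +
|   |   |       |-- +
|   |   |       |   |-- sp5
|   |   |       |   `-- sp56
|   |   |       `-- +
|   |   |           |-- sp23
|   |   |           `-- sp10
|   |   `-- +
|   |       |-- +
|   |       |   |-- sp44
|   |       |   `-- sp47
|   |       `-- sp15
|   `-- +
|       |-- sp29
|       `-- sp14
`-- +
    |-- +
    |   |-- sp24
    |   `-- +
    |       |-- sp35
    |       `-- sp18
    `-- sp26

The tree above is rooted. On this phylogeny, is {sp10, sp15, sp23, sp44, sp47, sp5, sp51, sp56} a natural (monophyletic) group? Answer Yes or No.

The most recent common ancestor of these taxa subtends ((sp51,((sp5,sp56),(sp23,sp10))),((sp44,sp47),sp15)).
That clade has exactly 8 tips — every listed taxon and nothing else — so the group is monophyletic.

Yes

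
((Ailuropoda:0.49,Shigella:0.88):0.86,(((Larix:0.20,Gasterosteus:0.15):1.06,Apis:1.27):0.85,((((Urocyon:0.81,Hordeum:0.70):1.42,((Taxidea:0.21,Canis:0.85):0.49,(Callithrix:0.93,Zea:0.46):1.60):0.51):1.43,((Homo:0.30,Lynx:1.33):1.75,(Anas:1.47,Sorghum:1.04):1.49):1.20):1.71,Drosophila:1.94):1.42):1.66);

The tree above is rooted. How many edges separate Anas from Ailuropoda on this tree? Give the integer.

8

The MRCA of Anas and Ailuropoda is the root of the tree.
From Anas up to that node: 6 branches. From Ailuropoda up to the same node: 2 branches. Total: 6 + 2 = 8.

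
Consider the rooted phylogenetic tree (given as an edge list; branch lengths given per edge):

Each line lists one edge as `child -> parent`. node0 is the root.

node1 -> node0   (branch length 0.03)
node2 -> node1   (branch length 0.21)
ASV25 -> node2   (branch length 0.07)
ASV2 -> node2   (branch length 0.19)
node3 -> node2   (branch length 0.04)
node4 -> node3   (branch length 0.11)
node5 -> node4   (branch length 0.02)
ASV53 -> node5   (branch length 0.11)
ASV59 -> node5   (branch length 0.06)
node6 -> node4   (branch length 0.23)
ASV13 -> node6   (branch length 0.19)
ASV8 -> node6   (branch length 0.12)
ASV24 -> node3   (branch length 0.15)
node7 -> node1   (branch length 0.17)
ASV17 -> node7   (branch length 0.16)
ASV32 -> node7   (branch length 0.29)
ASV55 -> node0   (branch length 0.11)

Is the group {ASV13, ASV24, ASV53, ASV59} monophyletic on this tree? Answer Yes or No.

No

The MRCA of the listed taxa subtends (((ASV53,ASV59),(ASV13,ASV8)),ASV24).
That clade also contains ASV8, which is not in the proposed group, so the group is not monophyletic.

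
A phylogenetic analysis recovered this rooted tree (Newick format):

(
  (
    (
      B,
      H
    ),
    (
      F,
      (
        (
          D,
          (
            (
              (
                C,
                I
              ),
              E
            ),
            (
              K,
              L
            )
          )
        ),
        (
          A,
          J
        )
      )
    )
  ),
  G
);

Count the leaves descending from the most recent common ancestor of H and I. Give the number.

The MRCA of H and I is the node subtending ((B,H),(F,((D,(((C,I),E),(K,L))),(A,J)))).
That clade contains 11 terminal taxa: A, B, C, D, E, F, H, I, J, K, L.

11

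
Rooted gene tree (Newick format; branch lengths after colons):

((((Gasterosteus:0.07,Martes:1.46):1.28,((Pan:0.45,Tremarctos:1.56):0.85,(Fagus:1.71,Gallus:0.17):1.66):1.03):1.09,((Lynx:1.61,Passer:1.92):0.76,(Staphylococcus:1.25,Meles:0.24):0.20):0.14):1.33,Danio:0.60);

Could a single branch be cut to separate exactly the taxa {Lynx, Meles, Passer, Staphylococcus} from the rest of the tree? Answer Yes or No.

Yes

The most recent common ancestor of these taxa subtends ((Lynx,Passer),(Staphylococcus,Meles)).
That clade has exactly 4 tips — every listed taxon and nothing else — so the group is monophyletic.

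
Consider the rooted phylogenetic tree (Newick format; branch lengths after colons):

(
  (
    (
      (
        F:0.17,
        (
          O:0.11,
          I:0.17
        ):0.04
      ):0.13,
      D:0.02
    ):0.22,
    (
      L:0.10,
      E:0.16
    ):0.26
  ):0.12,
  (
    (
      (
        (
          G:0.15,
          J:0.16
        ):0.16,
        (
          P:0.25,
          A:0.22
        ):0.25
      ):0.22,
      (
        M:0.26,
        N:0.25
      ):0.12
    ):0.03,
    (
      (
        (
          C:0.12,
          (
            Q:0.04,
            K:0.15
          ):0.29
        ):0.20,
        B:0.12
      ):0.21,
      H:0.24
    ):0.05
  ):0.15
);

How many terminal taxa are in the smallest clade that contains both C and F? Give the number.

The MRCA of C and F is the root, so the clade is the entire tree.
That clade contains 17 terminal taxa: A, B, C, D, E, F, G, H, I, J, K, L, M, N, O, P, Q.

17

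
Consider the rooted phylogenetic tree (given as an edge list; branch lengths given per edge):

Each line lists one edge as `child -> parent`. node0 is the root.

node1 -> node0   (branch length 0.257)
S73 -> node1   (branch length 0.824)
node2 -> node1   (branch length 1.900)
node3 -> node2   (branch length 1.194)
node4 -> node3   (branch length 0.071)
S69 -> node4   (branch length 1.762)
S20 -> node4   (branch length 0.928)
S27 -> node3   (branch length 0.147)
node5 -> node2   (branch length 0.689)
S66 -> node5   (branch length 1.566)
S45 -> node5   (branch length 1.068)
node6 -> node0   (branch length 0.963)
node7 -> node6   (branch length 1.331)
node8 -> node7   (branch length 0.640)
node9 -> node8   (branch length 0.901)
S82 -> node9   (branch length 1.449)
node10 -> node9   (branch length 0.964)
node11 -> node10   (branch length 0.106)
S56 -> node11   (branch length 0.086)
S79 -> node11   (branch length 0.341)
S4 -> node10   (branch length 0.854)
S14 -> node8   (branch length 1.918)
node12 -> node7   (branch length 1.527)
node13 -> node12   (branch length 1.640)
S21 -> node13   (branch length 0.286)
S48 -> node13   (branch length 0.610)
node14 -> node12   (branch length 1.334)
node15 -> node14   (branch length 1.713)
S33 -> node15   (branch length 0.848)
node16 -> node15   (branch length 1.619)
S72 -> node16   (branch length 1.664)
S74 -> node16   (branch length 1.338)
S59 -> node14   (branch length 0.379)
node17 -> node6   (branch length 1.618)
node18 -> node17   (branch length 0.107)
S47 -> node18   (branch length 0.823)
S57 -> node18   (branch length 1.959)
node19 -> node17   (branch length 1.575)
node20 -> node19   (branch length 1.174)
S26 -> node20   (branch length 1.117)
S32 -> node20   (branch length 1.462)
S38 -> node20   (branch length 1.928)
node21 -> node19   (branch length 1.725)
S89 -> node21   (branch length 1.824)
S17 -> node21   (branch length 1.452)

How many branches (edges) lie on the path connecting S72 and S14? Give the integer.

7

The MRCA of S72 and S14 is the node subtending (((S82,((S56,S79),S4)),S14),((S21,S48),((S33,(S72,S74)),S59))).
From S72 up to that node: 5 branches. From S14 up to the same node: 2 branches. Total: 5 + 2 = 7.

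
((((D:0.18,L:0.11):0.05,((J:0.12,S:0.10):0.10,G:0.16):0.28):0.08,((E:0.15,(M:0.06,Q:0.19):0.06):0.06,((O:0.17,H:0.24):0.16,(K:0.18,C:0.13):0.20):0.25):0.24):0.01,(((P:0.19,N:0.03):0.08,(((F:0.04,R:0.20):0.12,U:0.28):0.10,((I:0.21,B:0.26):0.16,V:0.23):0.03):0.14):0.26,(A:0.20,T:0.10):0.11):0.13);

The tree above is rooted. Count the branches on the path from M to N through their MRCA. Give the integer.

9

The MRCA of M and N is the root of the tree.
From M up to that node: 5 branches. From N up to the same node: 4 branches. Total: 5 + 4 = 9.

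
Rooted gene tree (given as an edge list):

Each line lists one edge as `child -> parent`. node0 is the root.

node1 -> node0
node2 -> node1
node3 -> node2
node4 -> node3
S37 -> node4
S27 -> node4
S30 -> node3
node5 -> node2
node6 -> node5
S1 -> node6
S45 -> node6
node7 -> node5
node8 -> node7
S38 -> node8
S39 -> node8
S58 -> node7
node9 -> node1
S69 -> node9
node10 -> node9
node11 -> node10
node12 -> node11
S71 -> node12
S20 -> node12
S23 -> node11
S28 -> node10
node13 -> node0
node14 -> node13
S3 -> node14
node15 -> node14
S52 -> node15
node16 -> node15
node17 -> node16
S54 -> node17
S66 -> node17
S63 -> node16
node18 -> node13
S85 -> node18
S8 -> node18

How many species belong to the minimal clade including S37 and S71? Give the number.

13

The MRCA of S37 and S71 is the node subtending ((((S37,S27),S30),((S1,S45),((S38,S39),S58))),(S69,(((S71,S20),S23),S28))).
That clade contains 13 terminal taxa: S1, S20, S23, S27, S28, S30, S37, S38, S39, S45, S58, S69, S71.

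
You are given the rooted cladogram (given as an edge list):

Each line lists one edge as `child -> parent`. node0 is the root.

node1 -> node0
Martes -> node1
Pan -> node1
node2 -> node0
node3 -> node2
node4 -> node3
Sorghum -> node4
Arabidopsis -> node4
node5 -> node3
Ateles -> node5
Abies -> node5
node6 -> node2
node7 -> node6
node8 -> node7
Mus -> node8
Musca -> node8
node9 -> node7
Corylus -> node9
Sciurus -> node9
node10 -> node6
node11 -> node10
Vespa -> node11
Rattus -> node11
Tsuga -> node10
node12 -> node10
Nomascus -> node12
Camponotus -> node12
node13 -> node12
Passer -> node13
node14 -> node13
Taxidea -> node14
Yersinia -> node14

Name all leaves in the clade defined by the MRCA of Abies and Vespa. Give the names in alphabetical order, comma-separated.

Tracing Abies: it sits inside (Ateles,Abies).
Tracing Vespa: it sits inside (Vespa,Rattus).
The smallest clade enclosing both is (((Sorghum,Arabidopsis),(Ateles,Abies)),(((Mus,Musca),(Corylus,Sciurus)),((Vespa,Rattus),Tsuga,(Nomascus,Camponotus,(Passer,(Taxidea,Yersinia)))))); the answer is its 16 terminal taxa in alphabetical order.

Abies, Arabidopsis, Ateles, Camponotus, Corylus, Mus, Musca, Nomascus, Passer, Rattus, Sciurus, Sorghum, Taxidea, Tsuga, Vespa, Yersinia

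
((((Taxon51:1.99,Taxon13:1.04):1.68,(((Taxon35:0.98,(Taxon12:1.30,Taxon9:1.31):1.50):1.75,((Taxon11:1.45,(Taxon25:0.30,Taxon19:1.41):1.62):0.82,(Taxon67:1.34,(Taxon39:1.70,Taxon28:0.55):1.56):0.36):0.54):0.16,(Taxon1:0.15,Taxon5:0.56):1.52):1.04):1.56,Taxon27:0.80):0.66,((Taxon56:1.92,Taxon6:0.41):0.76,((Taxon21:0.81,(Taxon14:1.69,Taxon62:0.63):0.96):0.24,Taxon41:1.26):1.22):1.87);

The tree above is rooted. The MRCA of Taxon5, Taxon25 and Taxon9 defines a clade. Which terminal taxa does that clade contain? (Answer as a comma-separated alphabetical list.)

Taxon1, Taxon11, Taxon12, Taxon19, Taxon25, Taxon28, Taxon35, Taxon39, Taxon5, Taxon67, Taxon9

Tracing Taxon5: it sits inside (Taxon1,Taxon5).
Tracing Taxon25: it sits inside (Taxon25,Taxon19).
Tracing Taxon9: it sits inside (Taxon12,Taxon9).
The smallest clade enclosing all 3 is (((Taxon35,(Taxon12,Taxon9)),((Taxon11,(Taxon25,Taxon19)),(Taxon67,(Taxon39,Taxon28)))),(Taxon1,Taxon5)); the answer is its 11 terminal taxa in alphabetical order.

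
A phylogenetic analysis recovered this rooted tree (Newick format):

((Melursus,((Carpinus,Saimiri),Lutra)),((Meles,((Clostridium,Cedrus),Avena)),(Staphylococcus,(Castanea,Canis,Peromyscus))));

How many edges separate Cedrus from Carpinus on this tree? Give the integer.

9

The MRCA of Cedrus and Carpinus is the root of the tree.
From Cedrus up to that node: 5 branches. From Carpinus up to the same node: 4 branches. Total: 5 + 4 = 9.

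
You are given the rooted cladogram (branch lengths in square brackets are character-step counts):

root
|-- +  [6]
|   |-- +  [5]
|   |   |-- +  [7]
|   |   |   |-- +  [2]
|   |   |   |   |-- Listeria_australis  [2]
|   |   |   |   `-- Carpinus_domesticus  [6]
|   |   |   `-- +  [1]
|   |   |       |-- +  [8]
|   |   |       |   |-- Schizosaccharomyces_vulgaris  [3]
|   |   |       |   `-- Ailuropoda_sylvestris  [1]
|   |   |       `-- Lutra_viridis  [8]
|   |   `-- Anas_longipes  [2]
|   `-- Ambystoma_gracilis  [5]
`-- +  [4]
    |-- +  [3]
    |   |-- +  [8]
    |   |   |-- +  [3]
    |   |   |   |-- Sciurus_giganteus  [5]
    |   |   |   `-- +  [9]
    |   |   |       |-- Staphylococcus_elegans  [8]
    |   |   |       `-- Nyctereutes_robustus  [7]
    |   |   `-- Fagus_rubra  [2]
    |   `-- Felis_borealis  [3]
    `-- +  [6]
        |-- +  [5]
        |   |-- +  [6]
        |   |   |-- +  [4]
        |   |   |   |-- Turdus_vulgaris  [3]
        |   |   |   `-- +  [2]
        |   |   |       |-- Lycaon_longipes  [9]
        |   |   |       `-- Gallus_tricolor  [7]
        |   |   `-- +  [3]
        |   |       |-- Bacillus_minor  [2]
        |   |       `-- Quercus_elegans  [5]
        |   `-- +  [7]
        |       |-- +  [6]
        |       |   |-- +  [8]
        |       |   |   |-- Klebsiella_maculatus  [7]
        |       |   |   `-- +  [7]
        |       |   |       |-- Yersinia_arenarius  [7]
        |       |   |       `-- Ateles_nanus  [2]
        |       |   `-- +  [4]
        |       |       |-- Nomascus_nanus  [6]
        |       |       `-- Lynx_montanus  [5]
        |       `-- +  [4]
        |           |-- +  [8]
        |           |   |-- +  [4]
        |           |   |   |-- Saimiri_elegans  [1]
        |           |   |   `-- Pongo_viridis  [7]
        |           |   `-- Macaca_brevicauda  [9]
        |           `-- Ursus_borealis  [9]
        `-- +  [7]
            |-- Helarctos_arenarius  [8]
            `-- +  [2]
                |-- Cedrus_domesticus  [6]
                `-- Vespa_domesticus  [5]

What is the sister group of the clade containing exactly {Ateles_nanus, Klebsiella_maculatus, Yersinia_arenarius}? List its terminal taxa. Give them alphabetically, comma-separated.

Lynx_montanus, Nomascus_nanus

The clade containing exactly {Ateles_nanus, Klebsiella_maculatus, Yersinia_arenarius} attaches to the tree at the node subtending ((Klebsiella_maculatus,(Yersinia_arenarius,Ateles_nanus)),(Nomascus_nanus,Lynx_montanus)).
The other lineage descending from that same node — the sister group — is (Nomascus_nanus,Lynx_montanus); its 2 tips in alphabetical order are the answer.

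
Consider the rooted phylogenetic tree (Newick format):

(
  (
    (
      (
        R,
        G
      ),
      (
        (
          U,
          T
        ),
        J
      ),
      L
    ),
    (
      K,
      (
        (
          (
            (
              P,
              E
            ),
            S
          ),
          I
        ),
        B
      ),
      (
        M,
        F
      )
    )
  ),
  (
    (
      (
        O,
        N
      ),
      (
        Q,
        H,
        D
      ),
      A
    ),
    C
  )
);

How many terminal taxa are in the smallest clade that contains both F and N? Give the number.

The MRCA of F and N is the root, so the clade is the entire tree.
That clade contains 21 terminal taxa: A, B, C, D, E, F, G, H, I, J, K, L, M, N, O, P, Q, R, S, T, U.

21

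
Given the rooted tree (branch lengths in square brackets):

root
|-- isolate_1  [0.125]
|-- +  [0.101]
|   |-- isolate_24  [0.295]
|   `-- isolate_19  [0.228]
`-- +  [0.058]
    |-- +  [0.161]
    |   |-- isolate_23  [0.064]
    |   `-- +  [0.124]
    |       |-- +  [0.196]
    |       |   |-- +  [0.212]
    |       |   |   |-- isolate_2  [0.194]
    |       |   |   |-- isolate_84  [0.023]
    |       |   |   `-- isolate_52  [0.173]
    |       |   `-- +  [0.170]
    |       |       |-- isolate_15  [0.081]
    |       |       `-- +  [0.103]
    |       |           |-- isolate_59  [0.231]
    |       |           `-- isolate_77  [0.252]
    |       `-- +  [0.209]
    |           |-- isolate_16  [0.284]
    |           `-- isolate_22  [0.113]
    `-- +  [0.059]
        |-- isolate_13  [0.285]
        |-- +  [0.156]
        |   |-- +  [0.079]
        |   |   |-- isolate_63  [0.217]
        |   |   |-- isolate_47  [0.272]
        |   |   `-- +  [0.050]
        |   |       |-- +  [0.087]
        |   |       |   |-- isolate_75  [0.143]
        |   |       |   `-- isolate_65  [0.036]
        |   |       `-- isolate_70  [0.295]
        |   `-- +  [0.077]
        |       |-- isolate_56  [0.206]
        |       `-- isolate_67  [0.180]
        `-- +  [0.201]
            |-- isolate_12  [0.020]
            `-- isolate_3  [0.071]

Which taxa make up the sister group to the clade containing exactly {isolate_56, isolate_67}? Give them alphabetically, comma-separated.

The clade containing exactly {isolate_56, isolate_67} attaches to the tree at the node subtending ((isolate_63,isolate_47,((isolate_75,isolate_65),isolate_70)),(isolate_56,isolate_67)).
The other lineage descending from that same node — the sister group — is (isolate_63,isolate_47,((isolate_75,isolate_65),isolate_70)); its 5 tips in alphabetical order are the answer.

isolate_47, isolate_63, isolate_65, isolate_70, isolate_75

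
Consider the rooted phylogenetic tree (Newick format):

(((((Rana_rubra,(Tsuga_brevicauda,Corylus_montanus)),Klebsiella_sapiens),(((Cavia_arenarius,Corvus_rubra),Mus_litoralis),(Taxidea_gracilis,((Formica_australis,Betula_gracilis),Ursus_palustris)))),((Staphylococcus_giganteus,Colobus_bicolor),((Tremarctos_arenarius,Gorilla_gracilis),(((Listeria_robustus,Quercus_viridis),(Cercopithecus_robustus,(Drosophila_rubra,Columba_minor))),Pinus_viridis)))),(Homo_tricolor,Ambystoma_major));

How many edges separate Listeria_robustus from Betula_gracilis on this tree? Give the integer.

The MRCA of Listeria_robustus and Betula_gracilis is the node subtending ((((Rana_rubra,(Tsuga_brevicauda,Corylus_montanus)),Klebsiella_sapiens),(((Cavia_arenarius,Corvus_rubra),Mus_litoralis),(Taxidea_gracilis,((Formica_australis,Betula_gracilis),Ursus_palustris)))),((Staphylococcus_giganteus,Colobus_bicolor),((Tremarctos_arenarius,Gorilla_gracilis),(((Listeria_robustus,Quercus_viridis),(Cercopithecus_robustus,(Drosophila_rubra,Columba_minor))),Pinus_viridis)))).
From Listeria_robustus up to that node: 6 branches. From Betula_gracilis up to the same node: 6 branches. Total: 6 + 6 = 12.

12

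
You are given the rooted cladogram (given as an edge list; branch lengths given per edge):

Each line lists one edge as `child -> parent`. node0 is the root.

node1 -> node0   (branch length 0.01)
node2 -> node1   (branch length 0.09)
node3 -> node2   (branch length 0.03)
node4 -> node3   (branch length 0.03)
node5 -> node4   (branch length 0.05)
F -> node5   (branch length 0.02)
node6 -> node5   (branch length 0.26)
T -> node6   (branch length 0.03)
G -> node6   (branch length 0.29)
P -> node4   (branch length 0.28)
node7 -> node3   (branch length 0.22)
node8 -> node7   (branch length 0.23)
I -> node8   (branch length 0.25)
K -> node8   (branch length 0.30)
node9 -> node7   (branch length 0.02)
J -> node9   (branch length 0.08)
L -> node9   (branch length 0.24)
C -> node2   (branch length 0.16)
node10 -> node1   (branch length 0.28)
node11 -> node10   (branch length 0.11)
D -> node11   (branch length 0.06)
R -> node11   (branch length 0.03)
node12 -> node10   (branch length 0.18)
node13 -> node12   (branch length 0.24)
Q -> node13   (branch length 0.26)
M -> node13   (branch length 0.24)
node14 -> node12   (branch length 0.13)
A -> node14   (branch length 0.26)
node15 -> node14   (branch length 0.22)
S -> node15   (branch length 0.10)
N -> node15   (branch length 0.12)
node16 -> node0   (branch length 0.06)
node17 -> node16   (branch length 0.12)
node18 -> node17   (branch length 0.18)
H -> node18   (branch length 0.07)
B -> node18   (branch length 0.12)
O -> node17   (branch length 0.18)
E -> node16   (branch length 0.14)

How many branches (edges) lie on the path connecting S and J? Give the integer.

10

The MRCA of S and J is the node subtending (((((F,(T,G)),P),((I,K),(J,L))),C),((D,R),((Q,M),(A,(S,N))))).
From S up to that node: 5 branches. From J up to the same node: 5 branches. Total: 5 + 5 = 10.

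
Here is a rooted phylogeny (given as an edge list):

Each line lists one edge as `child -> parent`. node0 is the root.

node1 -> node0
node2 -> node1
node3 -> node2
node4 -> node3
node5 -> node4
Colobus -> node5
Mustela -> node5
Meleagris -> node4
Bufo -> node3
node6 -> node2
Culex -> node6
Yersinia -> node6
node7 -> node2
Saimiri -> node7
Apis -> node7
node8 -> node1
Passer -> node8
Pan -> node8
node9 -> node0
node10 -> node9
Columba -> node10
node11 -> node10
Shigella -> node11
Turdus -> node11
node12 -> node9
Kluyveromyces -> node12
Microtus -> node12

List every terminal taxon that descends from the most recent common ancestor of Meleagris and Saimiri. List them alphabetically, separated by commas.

Tracing Meleagris: it sits inside ((Colobus,Mustela),Meleagris).
Tracing Saimiri: it sits inside (Saimiri,Apis).
The smallest clade enclosing both is ((((Colobus,Mustela),Meleagris),Bufo),(Culex,Yersinia),(Saimiri,Apis)); the answer is its 8 terminal taxa in alphabetical order.

Apis, Bufo, Colobus, Culex, Meleagris, Mustela, Saimiri, Yersinia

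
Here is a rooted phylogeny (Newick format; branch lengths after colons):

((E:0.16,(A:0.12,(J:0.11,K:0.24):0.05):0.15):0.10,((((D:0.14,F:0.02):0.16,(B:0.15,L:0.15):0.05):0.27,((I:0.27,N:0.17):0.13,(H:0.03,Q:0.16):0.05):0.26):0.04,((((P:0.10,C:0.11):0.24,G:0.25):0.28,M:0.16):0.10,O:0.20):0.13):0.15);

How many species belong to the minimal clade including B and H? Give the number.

The MRCA of B and H is the node subtending (((D,F),(B,L)),((I,N),(H,Q))).
That clade contains 8 terminal taxa: B, D, F, H, I, L, N, Q.

8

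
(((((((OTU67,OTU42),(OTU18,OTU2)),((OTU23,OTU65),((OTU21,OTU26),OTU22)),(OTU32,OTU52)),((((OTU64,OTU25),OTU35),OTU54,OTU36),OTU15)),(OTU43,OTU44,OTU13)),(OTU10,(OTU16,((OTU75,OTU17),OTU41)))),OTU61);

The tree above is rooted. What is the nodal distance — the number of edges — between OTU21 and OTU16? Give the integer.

The MRCA of OTU21 and OTU16 is the node subtending ((((((OTU67,OTU42),(OTU18,OTU2)),((OTU23,OTU65),((OTU21,OTU26),OTU22)),(OTU32,OTU52)),((((OTU64,OTU25),OTU35),OTU54,OTU36),OTU15)),(OTU43,OTU44,OTU13)),(OTU10,(OTU16,((OTU75,OTU17),OTU41)))).
From OTU21 up to that node: 7 branches. From OTU16 up to the same node: 3 branches. Total: 7 + 3 = 10.

10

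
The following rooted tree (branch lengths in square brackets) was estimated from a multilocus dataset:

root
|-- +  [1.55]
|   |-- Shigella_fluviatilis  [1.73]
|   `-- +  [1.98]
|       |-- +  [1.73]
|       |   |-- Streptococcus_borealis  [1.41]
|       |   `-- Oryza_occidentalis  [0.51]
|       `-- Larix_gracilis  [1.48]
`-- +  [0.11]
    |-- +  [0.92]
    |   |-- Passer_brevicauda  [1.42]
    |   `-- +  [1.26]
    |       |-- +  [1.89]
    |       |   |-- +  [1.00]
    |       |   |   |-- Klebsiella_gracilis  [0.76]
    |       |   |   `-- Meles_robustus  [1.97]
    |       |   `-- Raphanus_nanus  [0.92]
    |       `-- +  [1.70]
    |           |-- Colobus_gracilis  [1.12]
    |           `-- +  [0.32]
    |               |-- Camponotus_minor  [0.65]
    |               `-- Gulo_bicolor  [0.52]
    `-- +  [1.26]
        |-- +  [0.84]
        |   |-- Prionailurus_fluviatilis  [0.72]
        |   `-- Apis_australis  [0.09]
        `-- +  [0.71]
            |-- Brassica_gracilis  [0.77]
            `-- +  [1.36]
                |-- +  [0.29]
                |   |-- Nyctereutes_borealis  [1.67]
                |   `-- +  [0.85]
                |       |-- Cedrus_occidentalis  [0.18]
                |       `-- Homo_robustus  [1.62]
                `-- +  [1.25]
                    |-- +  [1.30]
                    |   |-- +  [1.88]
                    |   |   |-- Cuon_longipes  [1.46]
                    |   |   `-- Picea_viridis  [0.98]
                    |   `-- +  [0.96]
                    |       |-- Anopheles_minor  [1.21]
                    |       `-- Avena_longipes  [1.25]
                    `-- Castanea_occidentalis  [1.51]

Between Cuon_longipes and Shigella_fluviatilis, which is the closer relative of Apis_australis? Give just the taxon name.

Cuon_longipes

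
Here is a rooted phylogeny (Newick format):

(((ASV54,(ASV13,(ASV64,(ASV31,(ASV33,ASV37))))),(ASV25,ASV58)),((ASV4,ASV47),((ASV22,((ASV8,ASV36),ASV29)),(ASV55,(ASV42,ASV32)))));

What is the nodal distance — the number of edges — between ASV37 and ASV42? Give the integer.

12

The MRCA of ASV37 and ASV42 is the root of the tree.
From ASV37 up to that node: 7 branches. From ASV42 up to the same node: 5 branches. Total: 7 + 5 = 12.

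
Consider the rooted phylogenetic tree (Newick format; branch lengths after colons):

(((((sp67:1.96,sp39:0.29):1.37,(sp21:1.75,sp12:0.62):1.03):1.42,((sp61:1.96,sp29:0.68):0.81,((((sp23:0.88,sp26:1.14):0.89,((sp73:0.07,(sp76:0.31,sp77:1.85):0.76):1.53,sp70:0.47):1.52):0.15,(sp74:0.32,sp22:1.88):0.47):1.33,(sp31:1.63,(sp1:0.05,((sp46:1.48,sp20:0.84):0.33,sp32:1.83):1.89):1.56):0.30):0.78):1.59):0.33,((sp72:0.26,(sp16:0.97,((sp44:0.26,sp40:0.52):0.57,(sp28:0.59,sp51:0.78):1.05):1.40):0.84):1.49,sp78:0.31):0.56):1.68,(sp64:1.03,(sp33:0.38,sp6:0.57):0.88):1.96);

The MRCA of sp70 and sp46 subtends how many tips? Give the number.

13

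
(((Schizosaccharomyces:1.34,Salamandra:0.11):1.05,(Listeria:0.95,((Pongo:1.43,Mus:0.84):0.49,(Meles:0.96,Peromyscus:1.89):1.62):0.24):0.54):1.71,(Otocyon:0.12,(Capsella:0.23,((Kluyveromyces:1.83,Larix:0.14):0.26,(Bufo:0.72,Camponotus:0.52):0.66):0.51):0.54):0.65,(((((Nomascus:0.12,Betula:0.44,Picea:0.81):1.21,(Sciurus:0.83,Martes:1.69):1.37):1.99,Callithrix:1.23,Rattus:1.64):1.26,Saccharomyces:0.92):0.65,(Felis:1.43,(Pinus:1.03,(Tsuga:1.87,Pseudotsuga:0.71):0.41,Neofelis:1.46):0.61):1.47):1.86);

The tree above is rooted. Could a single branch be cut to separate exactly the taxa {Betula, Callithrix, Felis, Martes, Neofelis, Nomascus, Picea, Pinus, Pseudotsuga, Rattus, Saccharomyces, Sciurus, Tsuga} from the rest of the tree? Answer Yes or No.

Yes

The most recent common ancestor of these taxa subtends (((((Nomascus,Betula,Picea),(Sciurus,Martes)),Callithrix,Rattus),Saccharomyces),(Felis,(Pinus,(Tsuga,Pseudotsuga),Neofelis))).
That clade has exactly 13 tips — every listed taxon and nothing else — so the group is monophyletic.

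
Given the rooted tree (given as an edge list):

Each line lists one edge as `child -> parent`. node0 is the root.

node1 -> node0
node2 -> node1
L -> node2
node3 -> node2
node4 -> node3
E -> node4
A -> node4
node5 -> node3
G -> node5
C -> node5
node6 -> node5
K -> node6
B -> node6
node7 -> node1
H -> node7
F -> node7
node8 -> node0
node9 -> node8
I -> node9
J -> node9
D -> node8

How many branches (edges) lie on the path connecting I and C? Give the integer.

8

The MRCA of I and C is the root of the tree.
From I up to that node: 3 branches. From C up to the same node: 5 branches. Total: 3 + 5 = 8.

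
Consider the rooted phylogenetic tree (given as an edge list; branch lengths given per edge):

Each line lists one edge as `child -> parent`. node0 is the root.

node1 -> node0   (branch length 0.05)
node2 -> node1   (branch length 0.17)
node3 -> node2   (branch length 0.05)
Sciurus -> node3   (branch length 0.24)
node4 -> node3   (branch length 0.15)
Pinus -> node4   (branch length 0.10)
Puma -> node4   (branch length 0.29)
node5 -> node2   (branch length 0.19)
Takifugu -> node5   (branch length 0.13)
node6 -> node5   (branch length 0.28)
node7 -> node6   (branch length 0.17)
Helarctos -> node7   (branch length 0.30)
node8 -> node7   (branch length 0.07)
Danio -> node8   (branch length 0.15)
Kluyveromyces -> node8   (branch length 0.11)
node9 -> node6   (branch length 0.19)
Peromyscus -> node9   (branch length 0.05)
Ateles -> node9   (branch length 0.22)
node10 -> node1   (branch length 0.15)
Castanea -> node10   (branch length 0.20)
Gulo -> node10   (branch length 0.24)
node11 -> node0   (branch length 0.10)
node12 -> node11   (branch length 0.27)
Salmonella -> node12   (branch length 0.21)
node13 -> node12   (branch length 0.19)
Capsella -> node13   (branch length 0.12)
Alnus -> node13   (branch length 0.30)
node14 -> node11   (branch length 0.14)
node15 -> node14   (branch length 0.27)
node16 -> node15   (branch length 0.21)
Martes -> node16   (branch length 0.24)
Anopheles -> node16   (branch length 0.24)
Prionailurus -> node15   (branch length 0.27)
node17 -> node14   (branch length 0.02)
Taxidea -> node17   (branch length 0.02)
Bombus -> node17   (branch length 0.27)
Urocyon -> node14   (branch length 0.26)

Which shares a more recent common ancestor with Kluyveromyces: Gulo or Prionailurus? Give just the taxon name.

The MRCA of Kluyveromyces and Gulo subtends (((Sciurus,(Pinus,Puma)),(Takifugu,((Helarctos,(Danio,Kluyveromyces)),(Peromyscus,Ateles)))),(Castanea,Gulo)) (11 taxa).
The MRCA of Kluyveromyces and Prionailurus is the root, subtending the entire tree (20 taxa).
The first is nested inside the second, so Kluyveromyces shares a more recent common ancestor with Gulo.

Gulo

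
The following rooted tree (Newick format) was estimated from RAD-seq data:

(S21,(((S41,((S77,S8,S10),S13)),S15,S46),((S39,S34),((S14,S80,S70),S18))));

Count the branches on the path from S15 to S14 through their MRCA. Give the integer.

The MRCA of S15 and S14 is the node subtending (((S41,((S77,S8,S10),S13)),S15,S46),((S39,S34),((S14,S80,S70),S18))).
From S15 up to that node: 2 branches. From S14 up to the same node: 4 branches. Total: 2 + 4 = 6.

6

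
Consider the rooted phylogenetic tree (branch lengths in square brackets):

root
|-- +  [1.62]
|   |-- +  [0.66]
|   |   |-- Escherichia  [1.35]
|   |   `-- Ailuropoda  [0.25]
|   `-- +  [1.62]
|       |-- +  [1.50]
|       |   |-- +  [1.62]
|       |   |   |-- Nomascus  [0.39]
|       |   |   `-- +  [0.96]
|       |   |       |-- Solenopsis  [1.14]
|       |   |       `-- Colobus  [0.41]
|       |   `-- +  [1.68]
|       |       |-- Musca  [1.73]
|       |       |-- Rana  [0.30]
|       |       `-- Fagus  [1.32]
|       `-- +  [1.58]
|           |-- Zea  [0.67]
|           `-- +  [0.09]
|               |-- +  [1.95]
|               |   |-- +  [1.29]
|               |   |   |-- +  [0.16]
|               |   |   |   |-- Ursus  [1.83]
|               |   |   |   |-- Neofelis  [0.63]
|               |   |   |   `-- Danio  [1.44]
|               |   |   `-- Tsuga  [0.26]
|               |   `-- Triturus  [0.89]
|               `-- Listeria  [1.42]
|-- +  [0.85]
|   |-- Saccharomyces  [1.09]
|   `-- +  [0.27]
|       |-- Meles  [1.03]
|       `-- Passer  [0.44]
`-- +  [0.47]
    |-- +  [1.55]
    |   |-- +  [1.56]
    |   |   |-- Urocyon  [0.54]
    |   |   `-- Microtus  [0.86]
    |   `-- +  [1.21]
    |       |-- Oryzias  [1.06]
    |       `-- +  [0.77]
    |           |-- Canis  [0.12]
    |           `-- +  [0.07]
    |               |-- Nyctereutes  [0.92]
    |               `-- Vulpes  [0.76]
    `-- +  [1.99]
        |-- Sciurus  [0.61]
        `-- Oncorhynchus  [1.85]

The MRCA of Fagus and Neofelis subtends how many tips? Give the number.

The MRCA of Fagus and Neofelis is the node subtending (((Nomascus,(Solenopsis,Colobus)),(Musca,Rana,Fagus)),(Zea,((((Ursus,Neofelis,Danio),Tsuga),Triturus),Listeria))).
That clade contains 13 terminal taxa: Colobus, Danio, Fagus, Listeria, Musca, Neofelis, Nomascus, Rana, Solenopsis, Triturus, Tsuga, Ursus, Zea.

13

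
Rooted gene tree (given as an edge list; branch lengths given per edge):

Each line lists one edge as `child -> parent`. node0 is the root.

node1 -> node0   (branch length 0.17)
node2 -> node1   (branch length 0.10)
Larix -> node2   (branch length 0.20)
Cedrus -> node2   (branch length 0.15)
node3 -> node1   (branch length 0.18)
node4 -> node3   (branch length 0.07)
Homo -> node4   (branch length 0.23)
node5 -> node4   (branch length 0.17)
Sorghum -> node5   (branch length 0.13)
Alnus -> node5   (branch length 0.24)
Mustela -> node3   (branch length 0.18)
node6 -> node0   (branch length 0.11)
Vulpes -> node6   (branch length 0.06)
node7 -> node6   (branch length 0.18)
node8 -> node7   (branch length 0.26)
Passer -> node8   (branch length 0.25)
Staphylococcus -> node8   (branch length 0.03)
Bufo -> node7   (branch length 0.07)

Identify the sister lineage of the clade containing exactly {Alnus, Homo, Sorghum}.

Mustela

The clade containing exactly {Alnus, Homo, Sorghum} attaches to the tree at the node subtending ((Homo,(Sorghum,Alnus)),Mustela).
The other lineage descending from that same node — the sister group — is the single tip Mustela.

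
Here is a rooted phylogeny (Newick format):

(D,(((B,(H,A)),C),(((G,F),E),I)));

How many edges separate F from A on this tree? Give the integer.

The MRCA of F and A is the node subtending (((B,(H,A)),C),(((G,F),E),I)).
From F up to that node: 4 branches. From A up to the same node: 4 branches. Total: 4 + 4 = 8.

8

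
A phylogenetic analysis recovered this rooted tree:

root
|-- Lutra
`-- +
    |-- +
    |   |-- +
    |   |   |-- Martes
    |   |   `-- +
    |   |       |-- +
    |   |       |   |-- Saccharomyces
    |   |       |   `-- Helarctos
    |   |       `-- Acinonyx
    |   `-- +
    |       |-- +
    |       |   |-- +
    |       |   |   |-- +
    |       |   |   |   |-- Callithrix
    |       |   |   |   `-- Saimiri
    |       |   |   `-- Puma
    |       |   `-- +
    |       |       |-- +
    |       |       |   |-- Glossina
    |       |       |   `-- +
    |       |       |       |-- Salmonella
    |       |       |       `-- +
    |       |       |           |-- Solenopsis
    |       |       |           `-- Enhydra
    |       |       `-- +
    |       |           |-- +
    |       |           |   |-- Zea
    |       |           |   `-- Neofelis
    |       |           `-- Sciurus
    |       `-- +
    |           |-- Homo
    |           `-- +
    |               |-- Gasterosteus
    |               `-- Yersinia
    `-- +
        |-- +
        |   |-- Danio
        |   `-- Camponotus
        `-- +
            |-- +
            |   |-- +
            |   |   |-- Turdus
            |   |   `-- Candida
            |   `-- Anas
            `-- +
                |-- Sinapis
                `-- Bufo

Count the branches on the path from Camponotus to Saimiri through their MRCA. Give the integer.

9

The MRCA of Camponotus and Saimiri is the node subtending (((Martes,((Saccharomyces,Helarctos),Acinonyx)),((((Callithrix,Saimiri),Puma),((Glossina,(Salmonella,(Solenopsis,Enhydra))),((Zea,Neofelis),Sciurus))),(Homo,(Gasterosteus,Yersinia)))),((Danio,Camponotus),(((Turdus,Candida),Anas),(Sinapis,Bufo)))).
From Camponotus up to that node: 3 branches. From Saimiri up to the same node: 6 branches. Total: 3 + 6 = 9.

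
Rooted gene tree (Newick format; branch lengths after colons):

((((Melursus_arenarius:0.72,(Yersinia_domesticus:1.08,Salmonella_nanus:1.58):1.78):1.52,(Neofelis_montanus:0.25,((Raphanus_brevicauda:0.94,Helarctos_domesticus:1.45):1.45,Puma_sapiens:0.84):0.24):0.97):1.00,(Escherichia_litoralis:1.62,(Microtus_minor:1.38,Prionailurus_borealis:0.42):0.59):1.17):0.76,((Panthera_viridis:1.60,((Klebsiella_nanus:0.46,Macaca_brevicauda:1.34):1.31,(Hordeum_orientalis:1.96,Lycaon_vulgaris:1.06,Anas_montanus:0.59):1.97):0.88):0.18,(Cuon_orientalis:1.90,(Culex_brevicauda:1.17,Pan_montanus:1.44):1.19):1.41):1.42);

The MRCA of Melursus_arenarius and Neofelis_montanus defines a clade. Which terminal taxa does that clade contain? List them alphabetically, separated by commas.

Tracing Melursus_arenarius: it sits inside (Melursus_arenarius,(Yersinia_domesticus,Salmonella_nanus)).
Tracing Neofelis_montanus: it sits inside (Neofelis_montanus,((Raphanus_brevicauda,Helarctos_domesticus),Puma_sapiens)).
The smallest clade enclosing both is ((Melursus_arenarius,(Yersinia_domesticus,Salmonella_nanus)),(Neofelis_montanus,((Raphanus_brevicauda,Helarctos_domesticus),Puma_sapiens))); the answer is its 7 terminal taxa in alphabetical order.

Helarctos_domesticus, Melursus_arenarius, Neofelis_montanus, Puma_sapiens, Raphanus_brevicauda, Salmonella_nanus, Yersinia_domesticus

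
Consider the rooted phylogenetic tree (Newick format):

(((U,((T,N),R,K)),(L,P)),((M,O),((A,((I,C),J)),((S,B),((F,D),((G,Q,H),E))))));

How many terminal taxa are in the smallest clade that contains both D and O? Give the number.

The MRCA of D and O is the node subtending ((M,O),((A,((I,C),J)),((S,B),((F,D),((G,Q,H),E))))).
That clade contains 14 terminal taxa: A, B, C, D, E, F, G, H, I, J, M, O, Q, S.

14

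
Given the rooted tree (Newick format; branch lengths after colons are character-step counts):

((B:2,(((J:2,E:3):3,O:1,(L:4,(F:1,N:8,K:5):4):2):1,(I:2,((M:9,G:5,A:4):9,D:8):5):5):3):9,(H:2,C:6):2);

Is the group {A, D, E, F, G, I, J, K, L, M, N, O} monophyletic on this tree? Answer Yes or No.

Yes

The most recent common ancestor of these taxa subtends (((J,E),O,(L,(F,N,K))),(I,((M,G,A),D))).
That clade has exactly 12 tips — every listed taxon and nothing else — so the group is monophyletic.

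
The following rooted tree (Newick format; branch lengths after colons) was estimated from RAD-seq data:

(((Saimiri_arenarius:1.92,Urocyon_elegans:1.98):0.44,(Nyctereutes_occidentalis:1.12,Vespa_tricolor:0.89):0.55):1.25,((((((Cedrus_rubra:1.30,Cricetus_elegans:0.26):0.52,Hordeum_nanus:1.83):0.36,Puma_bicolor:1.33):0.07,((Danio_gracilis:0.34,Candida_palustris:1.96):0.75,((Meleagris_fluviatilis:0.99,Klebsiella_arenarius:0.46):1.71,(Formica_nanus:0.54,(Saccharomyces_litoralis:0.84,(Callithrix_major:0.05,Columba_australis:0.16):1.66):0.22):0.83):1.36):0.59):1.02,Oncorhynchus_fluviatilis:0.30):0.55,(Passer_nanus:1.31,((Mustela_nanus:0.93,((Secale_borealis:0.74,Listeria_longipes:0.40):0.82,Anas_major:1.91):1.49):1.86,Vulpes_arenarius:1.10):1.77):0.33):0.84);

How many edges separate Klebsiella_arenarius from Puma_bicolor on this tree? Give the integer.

6

The MRCA of Klebsiella_arenarius and Puma_bicolor is the node subtending ((((Cedrus_rubra,Cricetus_elegans),Hordeum_nanus),Puma_bicolor),((Danio_gracilis,Candida_palustris),((Meleagris_fluviatilis,Klebsiella_arenarius),(Formica_nanus,(Saccharomyces_litoralis,(Callithrix_major,Columba_australis)))))).
From Klebsiella_arenarius up to that node: 4 branches. From Puma_bicolor up to the same node: 2 branches. Total: 4 + 2 = 6.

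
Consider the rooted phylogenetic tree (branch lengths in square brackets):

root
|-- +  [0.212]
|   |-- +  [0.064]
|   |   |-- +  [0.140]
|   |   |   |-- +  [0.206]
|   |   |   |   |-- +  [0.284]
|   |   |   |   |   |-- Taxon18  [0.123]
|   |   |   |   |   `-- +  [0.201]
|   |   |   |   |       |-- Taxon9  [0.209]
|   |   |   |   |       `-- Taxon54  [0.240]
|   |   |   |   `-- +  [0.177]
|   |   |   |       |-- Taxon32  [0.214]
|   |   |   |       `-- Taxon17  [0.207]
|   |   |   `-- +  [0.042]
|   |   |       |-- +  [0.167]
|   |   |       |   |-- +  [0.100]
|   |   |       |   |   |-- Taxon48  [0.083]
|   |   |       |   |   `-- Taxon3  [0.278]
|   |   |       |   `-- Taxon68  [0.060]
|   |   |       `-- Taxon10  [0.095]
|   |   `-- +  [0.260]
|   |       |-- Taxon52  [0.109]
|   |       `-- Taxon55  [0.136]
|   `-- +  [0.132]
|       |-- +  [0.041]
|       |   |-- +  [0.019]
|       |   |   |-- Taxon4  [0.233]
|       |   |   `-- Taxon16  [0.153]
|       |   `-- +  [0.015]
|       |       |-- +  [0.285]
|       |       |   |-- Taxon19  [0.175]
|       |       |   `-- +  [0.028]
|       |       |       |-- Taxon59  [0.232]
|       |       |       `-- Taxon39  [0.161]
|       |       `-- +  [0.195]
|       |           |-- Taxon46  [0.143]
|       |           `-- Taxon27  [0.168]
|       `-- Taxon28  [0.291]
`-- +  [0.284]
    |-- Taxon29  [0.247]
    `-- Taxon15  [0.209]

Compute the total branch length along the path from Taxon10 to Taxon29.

The path runs Taxon10 → … → MRCA → … → Taxon29; the MRCA is the root of the tree.
Branch lengths along that path: 0.095 + 0.042 + 0.140 + 0.064 + 0.212 + 0.284 + 0.247 = 1.084.

1.084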